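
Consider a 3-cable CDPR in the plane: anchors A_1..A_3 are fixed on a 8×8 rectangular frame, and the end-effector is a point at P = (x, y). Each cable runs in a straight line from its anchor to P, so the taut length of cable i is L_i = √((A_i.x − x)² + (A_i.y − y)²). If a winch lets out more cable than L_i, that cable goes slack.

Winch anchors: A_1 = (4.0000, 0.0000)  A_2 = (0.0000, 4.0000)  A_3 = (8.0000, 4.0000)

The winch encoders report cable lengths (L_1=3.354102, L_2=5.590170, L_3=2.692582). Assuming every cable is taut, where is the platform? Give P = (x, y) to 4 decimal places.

(5.5000, 3.0000)

circle eqns → linear via eq_j − eq_1; set q_j = A_j·A_j − L_j²
q_1 = 16.0000+0.0000−11.2500 = 4.7500
8.0000·x − 8.0000·y = q_1−q_2 = 20.0000
-8.0000·x − 8.0000·y = q_1−q_3 = -68.0000
solve first two rows → x=5.5000, y=3.0000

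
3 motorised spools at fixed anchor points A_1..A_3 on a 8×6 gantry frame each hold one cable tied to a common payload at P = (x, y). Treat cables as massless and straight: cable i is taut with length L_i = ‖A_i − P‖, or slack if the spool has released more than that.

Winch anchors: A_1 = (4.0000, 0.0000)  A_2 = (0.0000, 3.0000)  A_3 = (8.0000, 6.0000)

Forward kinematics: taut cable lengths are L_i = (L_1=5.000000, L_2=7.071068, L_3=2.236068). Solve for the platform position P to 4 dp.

(7.0000, 4.0000)

expand ‖A_i−P‖²=L_i² and subtract eq 1 (q_i ≔ ‖A_i‖²−L_i²)
q_1 = 16.0000+0.0000−25.0000 = -9.0000
eq1−eq2 → [8.0000  -6.0000]·P = 32.0000
eq1−eq3 → [-8.0000  -12.0000]·P = -104.0000
2×2 solve → P = (7.0000, 4.0000)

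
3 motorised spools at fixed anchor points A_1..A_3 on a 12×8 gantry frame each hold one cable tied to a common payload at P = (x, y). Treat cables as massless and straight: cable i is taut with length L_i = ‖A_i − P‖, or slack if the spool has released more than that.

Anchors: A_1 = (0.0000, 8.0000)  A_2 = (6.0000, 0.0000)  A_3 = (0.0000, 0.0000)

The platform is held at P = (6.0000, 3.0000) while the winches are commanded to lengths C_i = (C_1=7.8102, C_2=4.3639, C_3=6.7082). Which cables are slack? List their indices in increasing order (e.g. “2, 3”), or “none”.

i=1: geometric 7.8102 vs commanded 7.8102 ⇒ taut
i=2: geometric 3.0000 vs commanded 4.3639 ⇒ slack
i=3: geometric 6.7082 vs commanded 6.7082 ⇒ taut

2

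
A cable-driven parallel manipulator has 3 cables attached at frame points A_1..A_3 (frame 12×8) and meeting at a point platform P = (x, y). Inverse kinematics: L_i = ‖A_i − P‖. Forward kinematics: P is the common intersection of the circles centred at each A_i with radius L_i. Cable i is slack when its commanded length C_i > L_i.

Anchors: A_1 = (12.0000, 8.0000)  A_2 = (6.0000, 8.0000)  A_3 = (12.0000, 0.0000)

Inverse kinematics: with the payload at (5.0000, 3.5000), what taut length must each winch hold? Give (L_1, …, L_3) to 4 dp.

(8.3217, 4.6098, 7.8262)

L_1: Δ = A_1−P = (7.0000, 4.5000) → ‖Δ‖ = √69.2500 = 8.3217
L_2: Δ = A_2−P = (1.0000, 4.5000) → ‖Δ‖ = √21.2500 = 4.6098
L_3: Δ = A_3−P = (7.0000, -3.5000) → ‖Δ‖ = √61.2500 = 7.8262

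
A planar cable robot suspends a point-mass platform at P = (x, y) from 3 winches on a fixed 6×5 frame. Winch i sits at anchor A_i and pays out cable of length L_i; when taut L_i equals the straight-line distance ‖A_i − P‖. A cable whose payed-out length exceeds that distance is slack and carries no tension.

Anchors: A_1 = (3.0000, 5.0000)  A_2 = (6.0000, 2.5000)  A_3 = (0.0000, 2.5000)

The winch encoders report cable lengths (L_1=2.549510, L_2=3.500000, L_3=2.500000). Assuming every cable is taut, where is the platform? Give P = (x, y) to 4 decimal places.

expand ‖A_i−P‖²=L_i² and subtract eq 1 (q_i ≔ ‖A_i‖²−L_i²)
q_1 = 9.0000+25.0000−6.5000 = 27.5000
eq1−eq2 → [-6.0000  5.0000]·P = -2.5000
eq1−eq3 → [6.0000  5.0000]·P = 27.5000
2×2 solve → P = (2.5000, 2.5000)

(2.5000, 2.5000)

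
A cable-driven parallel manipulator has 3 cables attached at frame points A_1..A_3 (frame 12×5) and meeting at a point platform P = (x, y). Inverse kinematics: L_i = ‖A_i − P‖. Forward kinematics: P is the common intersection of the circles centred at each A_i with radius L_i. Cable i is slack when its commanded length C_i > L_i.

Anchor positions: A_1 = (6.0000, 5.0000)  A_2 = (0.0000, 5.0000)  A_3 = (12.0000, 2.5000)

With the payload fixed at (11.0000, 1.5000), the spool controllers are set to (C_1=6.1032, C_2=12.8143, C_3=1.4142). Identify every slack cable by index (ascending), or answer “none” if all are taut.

cable 1: √((-5.0000)²+(3.5000)²)=6.1033, C_1=6.1032: taut
cable 2: √((-11.0000)²+(3.5000)²)=11.5434, C_2=12.8143: slack
cable 3: √((1.0000)²+(1.0000)²)=1.4142, C_3=1.4142: taut

2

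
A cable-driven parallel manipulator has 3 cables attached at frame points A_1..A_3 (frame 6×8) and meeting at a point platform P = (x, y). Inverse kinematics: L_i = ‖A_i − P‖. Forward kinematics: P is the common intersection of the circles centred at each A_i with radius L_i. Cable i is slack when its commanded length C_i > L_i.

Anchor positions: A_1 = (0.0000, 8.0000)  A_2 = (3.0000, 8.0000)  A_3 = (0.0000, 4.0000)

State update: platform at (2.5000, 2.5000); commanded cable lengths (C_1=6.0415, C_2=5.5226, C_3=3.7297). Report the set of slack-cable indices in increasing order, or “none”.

cable 1: L_1 = ‖A_1−P‖ = 6.0415;  C_1 = 6.0415 → taut
cable 2: L_2 = ‖A_2−P‖ = 5.5227;  C_2 = 5.5226 → taut
cable 3: L_3 = ‖A_3−P‖ = 2.9155;  C_3 = 3.7297 → slack

3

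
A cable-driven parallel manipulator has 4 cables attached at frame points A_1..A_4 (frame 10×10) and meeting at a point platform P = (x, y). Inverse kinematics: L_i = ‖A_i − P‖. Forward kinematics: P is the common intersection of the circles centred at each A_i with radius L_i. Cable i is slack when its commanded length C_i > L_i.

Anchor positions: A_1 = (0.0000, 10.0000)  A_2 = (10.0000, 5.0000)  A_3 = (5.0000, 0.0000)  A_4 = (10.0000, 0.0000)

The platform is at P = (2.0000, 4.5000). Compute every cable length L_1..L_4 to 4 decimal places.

(5.8523, 8.0156, 5.4083, 9.1788)

L_1: Δ = A_1−P = (-2.0000, 5.5000) → ‖Δ‖ = √34.2500 = 5.8523
L_2: Δ = A_2−P = (8.0000, 0.5000) → ‖Δ‖ = √64.2500 = 8.0156
L_3: Δ = A_3−P = (3.0000, -4.5000) → ‖Δ‖ = √29.2500 = 5.4083
L_4: Δ = A_4−P = (8.0000, -4.5000) → ‖Δ‖ = √84.2500 = 9.1788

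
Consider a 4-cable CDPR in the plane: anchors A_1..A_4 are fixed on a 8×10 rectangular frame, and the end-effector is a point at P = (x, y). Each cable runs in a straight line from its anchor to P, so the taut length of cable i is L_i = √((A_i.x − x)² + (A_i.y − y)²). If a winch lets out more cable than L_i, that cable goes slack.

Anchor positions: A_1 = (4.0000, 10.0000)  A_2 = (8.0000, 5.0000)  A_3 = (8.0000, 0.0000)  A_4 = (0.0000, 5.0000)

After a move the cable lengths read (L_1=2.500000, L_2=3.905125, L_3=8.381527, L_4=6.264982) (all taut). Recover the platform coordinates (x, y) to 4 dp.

(5.5000, 8.0000)

circle eqns → linear via eq_j − eq_1; set q_j = A_j·A_j − L_j²
q_1 = 16.0000+100.0000−6.2500 = 109.7500
-8.0000·x + 10.0000·y = q_1−q_2 = 36.0000
-8.0000·x + 20.0000·y = q_1−q_3 = 116.0000
8.0000·x + 10.0000·y = q_1−q_4 = 124.0000
solve first two rows → x=5.5000, y=8.0000
check cable 4: ‖A_4−P‖² = 39.2500 ≈ L_4² = 39.2500 ✓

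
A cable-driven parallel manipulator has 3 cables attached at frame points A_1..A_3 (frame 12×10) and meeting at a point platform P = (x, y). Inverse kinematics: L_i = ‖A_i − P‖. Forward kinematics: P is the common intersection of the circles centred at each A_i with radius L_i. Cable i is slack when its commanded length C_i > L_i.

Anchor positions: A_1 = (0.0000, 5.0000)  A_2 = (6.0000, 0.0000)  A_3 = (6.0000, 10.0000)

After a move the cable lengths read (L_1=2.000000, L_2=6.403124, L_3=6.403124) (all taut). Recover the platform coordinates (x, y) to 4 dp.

expand ‖A_i−P‖²=L_i² and subtract eq 1 (q_i ≔ ‖A_i‖²−L_i²)
q_1 = 0.0000+25.0000−4.0000 = 21.0000
eq1−eq2 → [-12.0000  10.0000]·P = 26.0000
eq1−eq3 → [-12.0000  -10.0000]·P = -74.0000
2×2 solve → P = (2.0000, 5.0000)

(2.0000, 5.0000)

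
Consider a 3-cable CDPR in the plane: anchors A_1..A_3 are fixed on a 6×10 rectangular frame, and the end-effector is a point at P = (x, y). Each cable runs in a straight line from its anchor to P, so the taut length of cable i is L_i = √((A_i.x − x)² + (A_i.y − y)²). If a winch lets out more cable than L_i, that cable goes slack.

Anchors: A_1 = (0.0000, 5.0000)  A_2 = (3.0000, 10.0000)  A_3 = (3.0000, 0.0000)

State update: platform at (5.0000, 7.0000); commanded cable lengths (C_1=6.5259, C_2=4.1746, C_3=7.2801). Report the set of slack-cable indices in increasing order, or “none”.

cable 1: L_1 = ‖A_1−P‖ = 5.3852;  C_1 = 6.5259 → slack
cable 2: L_2 = ‖A_2−P‖ = 3.6056;  C_2 = 4.1746 → slack
cable 3: L_3 = ‖A_3−P‖ = 7.2801;  C_3 = 7.2801 → taut

1, 2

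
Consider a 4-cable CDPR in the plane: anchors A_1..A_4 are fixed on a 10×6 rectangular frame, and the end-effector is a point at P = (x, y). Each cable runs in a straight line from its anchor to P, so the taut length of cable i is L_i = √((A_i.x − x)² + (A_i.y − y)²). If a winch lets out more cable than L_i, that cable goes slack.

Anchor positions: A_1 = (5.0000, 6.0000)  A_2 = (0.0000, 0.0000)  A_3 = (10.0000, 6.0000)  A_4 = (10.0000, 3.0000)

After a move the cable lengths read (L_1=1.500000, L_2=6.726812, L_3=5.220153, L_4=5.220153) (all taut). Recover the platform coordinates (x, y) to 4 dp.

circle eqns → linear via eq_j − eq_1; set q_j = A_j·A_j − L_j²
q_1 = 25.0000+36.0000−2.2500 = 58.7500
10.0000·x + 12.0000·y = q_1−q_2 = 104.0000
-10.0000·x + 0.0000·y = q_1−q_3 = -50.0000
-10.0000·x + 6.0000·y = q_1−q_4 = -23.0000
solve first two rows → x=5.0000, y=4.5000
check cable 4: ‖A_4−P‖² = 27.2500 ≈ L_4² = 27.2500 ✓

(5.0000, 4.5000)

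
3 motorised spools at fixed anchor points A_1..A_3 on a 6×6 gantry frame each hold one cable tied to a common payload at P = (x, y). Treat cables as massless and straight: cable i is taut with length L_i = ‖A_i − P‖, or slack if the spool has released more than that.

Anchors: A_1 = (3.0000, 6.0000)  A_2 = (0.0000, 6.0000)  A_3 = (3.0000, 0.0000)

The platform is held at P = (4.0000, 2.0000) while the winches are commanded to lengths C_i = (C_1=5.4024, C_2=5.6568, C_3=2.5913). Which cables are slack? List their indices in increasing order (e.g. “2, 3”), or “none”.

1, 3

cable 1: L_1 = ‖A_1−P‖ = 4.1231;  C_1 = 5.4024 → slack
cable 2: L_2 = ‖A_2−P‖ = 5.6569;  C_2 = 5.6568 → taut
cable 3: L_3 = ‖A_3−P‖ = 2.2361;  C_3 = 2.5913 → slack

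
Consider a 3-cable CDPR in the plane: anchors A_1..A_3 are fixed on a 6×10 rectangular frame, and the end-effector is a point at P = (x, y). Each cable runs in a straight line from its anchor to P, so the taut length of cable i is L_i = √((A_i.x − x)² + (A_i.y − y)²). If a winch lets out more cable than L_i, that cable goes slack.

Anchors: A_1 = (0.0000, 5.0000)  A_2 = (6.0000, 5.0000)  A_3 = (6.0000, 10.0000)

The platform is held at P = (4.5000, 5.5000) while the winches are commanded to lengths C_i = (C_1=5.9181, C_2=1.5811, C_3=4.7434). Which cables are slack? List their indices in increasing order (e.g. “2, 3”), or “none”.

1

cable 1: √((-4.5000)²+(-0.5000)²)=4.5277, C_1=5.9181: slack
cable 2: √((1.5000)²+(-0.5000)²)=1.5811, C_2=1.5811: taut
cable 3: √((1.5000)²+(4.5000)²)=4.7434, C_3=4.7434: taut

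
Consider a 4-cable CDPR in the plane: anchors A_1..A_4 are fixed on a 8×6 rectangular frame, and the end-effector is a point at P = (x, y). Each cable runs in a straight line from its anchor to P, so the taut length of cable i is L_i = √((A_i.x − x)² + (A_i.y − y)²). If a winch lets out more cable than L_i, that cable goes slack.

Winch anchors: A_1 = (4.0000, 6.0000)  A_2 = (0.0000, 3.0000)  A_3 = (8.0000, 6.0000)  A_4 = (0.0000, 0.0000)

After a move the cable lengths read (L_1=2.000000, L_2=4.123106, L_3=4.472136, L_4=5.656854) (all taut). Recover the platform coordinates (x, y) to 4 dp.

(4.0000, 4.0000)

expand ‖A_i−P‖²=L_i² and subtract eq 1 (c_i ≔ ‖A_i‖²−L_i²)
c_1 = 16.0000+36.0000−4.0000 = 48.0000
eq1−eq2 → [8.0000  6.0000]·P = 56.0000
eq1−eq3 → [-8.0000  0.0000]·P = -32.0000
eq1−eq4 → [8.0000  12.0000]·P = 80.0000
2×2 solve → P = (4.0000, 4.0000)
check cable 4: ‖A_4−P‖² = 32.0000 ≈ L_4² = 32.0000 ✓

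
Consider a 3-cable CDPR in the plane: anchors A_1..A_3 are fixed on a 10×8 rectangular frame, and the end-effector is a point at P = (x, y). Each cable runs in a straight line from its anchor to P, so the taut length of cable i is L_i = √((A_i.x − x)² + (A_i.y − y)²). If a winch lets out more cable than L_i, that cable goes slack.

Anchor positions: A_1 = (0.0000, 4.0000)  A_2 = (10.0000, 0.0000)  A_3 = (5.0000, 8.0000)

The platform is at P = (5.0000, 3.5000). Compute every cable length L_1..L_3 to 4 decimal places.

cable 1: Δx=-5.0000, Δy=0.5000; L_1 = √(Δx²+Δy²) = 5.0249
cable 2: Δx=5.0000, Δy=-3.5000; L_2 = √(Δx²+Δy²) = 6.1033
cable 3: Δx=0.0000, Δy=4.5000; L_3 = √(Δx²+Δy²) = 4.5000

(5.0249, 6.1033, 4.5000)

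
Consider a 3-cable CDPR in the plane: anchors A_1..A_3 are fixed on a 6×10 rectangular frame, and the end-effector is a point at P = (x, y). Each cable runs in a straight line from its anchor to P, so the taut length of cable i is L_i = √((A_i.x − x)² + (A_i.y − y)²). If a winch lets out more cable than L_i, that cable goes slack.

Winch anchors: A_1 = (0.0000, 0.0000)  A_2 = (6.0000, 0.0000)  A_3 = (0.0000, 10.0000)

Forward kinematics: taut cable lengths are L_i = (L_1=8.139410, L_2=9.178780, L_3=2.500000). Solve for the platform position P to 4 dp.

(1.5000, 8.0000)

circle eqns → linear via eq_j − eq_1; set k_j = A_j·A_j − L_j²
k_1 = 0.0000+0.0000−66.2500 = -66.2500
-12.0000·x + 0.0000·y = k_1−k_2 = -18.0000
0.0000·x − 20.0000·y = k_1−k_3 = -160.0000
solve first two rows → x=1.5000, y=8.0000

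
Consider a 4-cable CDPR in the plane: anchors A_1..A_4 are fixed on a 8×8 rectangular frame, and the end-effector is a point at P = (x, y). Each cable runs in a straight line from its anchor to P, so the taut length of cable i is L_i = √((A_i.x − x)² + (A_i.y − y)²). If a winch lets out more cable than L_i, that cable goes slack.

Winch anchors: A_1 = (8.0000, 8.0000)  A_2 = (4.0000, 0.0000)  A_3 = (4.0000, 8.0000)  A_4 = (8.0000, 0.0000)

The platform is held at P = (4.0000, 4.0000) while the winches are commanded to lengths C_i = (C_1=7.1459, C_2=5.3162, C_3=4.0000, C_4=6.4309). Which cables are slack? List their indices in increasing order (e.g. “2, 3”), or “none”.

cable 1: √((4.0000)²+(4.0000)²)=5.6569, C_1=7.1459: slack
cable 2: √((0.0000)²+(-4.0000)²)=4.0000, C_2=5.3162: slack
cable 3: √((0.0000)²+(4.0000)²)=4.0000, C_3=4.0000: taut
cable 4: √((4.0000)²+(-4.0000)²)=5.6569, C_4=6.4309: slack

1, 2, 4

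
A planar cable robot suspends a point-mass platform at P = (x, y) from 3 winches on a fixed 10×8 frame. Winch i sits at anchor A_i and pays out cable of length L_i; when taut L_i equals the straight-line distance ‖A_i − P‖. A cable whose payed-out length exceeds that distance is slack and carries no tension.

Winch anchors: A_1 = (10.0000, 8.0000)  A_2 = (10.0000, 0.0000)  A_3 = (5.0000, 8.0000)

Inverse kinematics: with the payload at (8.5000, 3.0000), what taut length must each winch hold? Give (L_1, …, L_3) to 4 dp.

(5.2202, 3.3541, 6.1033)

cable 1: Δx=1.5000, Δy=5.0000; L_1 = √(Δx²+Δy²) = 5.2202
cable 2: Δx=1.5000, Δy=-3.0000; L_2 = √(Δx²+Δy²) = 3.3541
cable 3: Δx=-3.5000, Δy=5.0000; L_3 = √(Δx²+Δy²) = 6.1033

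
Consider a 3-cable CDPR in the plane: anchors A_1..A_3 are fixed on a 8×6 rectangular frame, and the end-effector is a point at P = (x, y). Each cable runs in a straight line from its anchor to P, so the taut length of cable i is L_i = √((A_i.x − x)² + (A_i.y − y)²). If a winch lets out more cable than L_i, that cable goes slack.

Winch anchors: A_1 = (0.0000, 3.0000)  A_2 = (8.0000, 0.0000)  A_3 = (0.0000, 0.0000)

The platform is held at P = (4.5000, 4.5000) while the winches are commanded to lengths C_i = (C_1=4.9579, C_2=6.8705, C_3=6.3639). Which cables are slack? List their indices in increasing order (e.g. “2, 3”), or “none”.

cable 1: √((-4.5000)²+(-1.5000)²)=4.7434, C_1=4.9579: slack
cable 2: √((3.5000)²+(-4.5000)²)=5.7009, C_2=6.8705: slack
cable 3: √((-4.5000)²+(-4.5000)²)=6.3640, C_3=6.3639: taut

1, 2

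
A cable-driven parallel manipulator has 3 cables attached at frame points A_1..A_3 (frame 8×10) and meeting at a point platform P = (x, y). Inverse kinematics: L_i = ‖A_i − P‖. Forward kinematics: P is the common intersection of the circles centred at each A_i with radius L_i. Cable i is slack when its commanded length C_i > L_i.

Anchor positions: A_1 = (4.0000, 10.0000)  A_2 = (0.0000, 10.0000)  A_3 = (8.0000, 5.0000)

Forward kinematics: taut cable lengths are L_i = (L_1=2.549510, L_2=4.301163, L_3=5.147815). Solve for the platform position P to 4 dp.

(3.5000, 7.5000)

expand ‖A_i−P‖²=L_i² and subtract eq 1 (c_i ≔ ‖A_i‖²−L_i²)
c_1 = 16.0000+100.0000−6.5000 = 109.5000
eq1−eq2 → [8.0000  0.0000]·P = 28.0000
eq1−eq3 → [-8.0000  10.0000]·P = 47.0000
2×2 solve → P = (3.5000, 7.5000)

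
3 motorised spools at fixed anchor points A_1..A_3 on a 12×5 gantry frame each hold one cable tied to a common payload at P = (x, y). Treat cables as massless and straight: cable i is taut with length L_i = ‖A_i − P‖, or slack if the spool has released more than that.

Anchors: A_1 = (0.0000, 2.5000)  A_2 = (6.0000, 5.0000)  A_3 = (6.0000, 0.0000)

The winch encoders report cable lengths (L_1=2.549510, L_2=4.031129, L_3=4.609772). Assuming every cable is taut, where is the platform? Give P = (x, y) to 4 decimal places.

expand ‖A_i−P‖²=L_i² and subtract eq 1 (k_i ≔ ‖A_i‖²−L_i²)
k_1 = 0.0000+6.2500−6.5000 = -0.2500
eq1−eq2 → [-12.0000  -5.0000]·P = -45.0000
eq1−eq3 → [-12.0000  5.0000]·P = -15.0000
2×2 solve → P = (2.5000, 3.0000)

(2.5000, 3.0000)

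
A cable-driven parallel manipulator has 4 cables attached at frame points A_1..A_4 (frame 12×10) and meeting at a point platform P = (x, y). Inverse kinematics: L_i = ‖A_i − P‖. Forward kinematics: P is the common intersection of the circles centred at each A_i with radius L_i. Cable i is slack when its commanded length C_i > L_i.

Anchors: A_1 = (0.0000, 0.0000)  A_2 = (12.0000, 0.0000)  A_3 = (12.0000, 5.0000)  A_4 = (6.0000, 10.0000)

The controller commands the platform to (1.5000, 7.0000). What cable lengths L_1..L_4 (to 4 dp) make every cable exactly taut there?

L_1: Δ = A_1−P = (-1.5000, -7.0000) → ‖Δ‖ = √51.2500 = 7.1589
L_2: Δ = A_2−P = (10.5000, -7.0000) → ‖Δ‖ = √159.2500 = 12.6194
L_3: Δ = A_3−P = (10.5000, -2.0000) → ‖Δ‖ = √114.2500 = 10.6888
L_4: Δ = A_4−P = (4.5000, 3.0000) → ‖Δ‖ = √29.2500 = 5.4083

(7.1589, 12.6194, 10.6888, 5.4083)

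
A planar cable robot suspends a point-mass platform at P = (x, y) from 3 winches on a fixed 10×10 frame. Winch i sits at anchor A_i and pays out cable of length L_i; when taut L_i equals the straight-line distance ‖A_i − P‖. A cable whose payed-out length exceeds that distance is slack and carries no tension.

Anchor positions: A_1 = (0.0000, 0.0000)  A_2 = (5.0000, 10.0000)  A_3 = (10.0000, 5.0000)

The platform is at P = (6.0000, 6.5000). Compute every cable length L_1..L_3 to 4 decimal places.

(8.8459, 3.6401, 4.2720)

cable 1: Δx=-6.0000, Δy=-6.5000; L_1 = √(Δx²+Δy²) = 8.8459
cable 2: Δx=-1.0000, Δy=3.5000; L_2 = √(Δx²+Δy²) = 3.6401
cable 3: Δx=4.0000, Δy=-1.5000; L_3 = √(Δx²+Δy²) = 4.2720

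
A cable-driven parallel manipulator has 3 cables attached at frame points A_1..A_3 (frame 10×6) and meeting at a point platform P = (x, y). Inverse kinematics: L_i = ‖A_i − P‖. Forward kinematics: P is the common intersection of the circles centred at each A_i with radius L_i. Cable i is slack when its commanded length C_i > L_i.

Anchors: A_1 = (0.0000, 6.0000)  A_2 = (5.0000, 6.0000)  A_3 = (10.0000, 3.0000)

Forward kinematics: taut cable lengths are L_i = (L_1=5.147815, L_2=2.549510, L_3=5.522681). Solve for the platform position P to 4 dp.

(4.5000, 3.5000)

each cable: (A_i−P)·(A_i−P) = L_i²; let k_i = ‖A_i‖²−L_i²
k_1 = 0.0000+36.0000−26.5000 = 9.5000
row 1: -10.0000x + 0.0000y = -45.0000  (k_2=54.5000)
row 2: -20.0000x + 6.0000y = -69.0000  (k_3=78.5000)
Cramer on rows 1–2 → x = 4.5000, y = 3.5000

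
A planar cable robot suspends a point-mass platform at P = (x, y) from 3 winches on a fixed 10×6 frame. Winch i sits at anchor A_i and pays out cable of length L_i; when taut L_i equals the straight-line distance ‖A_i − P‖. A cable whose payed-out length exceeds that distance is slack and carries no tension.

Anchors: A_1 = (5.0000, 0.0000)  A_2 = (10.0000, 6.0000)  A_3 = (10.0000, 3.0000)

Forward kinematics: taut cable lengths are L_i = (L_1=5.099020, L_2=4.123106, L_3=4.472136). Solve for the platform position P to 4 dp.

expand ‖A_i−P‖²=L_i² and subtract eq 1 (c_i ≔ ‖A_i‖²−L_i²)
c_1 = 25.0000+0.0000−26.0000 = -1.0000
eq1−eq2 → [-10.0000  -12.0000]·P = -120.0000
eq1−eq3 → [-10.0000  -6.0000]·P = -90.0000
2×2 solve → P = (6.0000, 5.0000)

(6.0000, 5.0000)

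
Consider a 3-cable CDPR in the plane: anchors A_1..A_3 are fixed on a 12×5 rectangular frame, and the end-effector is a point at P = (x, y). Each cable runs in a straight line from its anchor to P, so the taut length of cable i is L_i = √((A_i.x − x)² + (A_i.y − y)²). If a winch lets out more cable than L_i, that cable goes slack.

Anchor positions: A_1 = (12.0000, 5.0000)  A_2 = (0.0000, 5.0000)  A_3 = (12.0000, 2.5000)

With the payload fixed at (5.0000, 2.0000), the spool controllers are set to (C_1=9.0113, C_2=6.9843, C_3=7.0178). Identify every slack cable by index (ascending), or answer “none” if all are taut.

cable 1: L_1 = ‖A_1−P‖ = 7.6158;  C_1 = 9.0113 → slack
cable 2: L_2 = ‖A_2−P‖ = 5.8310;  C_2 = 6.9843 → slack
cable 3: L_3 = ‖A_3−P‖ = 7.0178;  C_3 = 7.0178 → taut

1, 2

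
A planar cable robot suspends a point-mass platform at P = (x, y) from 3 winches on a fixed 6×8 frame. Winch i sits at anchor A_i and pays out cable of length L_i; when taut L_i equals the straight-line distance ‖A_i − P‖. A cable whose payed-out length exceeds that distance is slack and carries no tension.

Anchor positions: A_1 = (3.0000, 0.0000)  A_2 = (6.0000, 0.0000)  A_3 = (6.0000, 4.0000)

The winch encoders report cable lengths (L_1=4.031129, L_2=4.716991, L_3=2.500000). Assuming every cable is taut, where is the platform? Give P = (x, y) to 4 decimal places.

expand ‖A_i−P‖²=L_i² and subtract eq 1 (k_i ≔ ‖A_i‖²−L_i²)
k_1 = 9.0000+0.0000−16.2500 = -7.2500
eq1−eq2 → [-6.0000  0.0000]·P = -21.0000
eq1−eq3 → [-6.0000  -8.0000]·P = -53.0000
2×2 solve → P = (3.5000, 4.0000)

(3.5000, 4.0000)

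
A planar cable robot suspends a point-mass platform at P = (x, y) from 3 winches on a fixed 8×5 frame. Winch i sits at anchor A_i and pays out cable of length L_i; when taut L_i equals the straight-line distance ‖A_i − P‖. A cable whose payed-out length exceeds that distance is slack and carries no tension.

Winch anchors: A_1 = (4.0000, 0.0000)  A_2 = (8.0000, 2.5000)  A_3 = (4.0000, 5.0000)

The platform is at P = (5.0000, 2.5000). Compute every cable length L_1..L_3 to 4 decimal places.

(2.6926, 3.0000, 2.6926)

L_1 = √((4.0000−5.0000)² + (0.0000−2.5000)²) = 2.6926
L_2 = √((8.0000−5.0000)² + (2.5000−2.5000)²) = 3.0000
L_3 = √((4.0000−5.0000)² + (5.0000−2.5000)²) = 2.6926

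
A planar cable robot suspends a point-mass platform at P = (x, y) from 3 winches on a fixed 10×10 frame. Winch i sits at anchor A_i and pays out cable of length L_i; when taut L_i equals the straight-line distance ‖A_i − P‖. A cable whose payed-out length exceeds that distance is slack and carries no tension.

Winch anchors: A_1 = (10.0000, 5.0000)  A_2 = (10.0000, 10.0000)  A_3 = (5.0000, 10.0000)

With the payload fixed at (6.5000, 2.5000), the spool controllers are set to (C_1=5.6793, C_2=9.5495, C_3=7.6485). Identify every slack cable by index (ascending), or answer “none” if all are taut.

cable 1: √((3.5000)²+(2.5000)²)=4.3012, C_1=5.6793: slack
cable 2: √((3.5000)²+(7.5000)²)=8.2765, C_2=9.5495: slack
cable 3: √((-1.5000)²+(7.5000)²)=7.6485, C_3=7.6485: taut

1, 2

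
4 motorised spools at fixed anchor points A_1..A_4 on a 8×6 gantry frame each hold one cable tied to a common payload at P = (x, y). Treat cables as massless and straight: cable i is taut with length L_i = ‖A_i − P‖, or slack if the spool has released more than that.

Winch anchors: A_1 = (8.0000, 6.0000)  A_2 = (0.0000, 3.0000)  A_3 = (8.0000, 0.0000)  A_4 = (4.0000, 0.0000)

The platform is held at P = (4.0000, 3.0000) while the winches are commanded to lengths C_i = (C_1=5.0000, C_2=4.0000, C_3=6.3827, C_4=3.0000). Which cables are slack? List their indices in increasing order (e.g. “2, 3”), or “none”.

cable 1: L_1 = ‖A_1−P‖ = 5.0000;  C_1 = 5.0000 → taut
cable 2: L_2 = ‖A_2−P‖ = 4.0000;  C_2 = 4.0000 → taut
cable 3: L_3 = ‖A_3−P‖ = 5.0000;  C_3 = 6.3827 → slack
cable 4: L_4 = ‖A_4−P‖ = 3.0000;  C_4 = 3.0000 → taut

3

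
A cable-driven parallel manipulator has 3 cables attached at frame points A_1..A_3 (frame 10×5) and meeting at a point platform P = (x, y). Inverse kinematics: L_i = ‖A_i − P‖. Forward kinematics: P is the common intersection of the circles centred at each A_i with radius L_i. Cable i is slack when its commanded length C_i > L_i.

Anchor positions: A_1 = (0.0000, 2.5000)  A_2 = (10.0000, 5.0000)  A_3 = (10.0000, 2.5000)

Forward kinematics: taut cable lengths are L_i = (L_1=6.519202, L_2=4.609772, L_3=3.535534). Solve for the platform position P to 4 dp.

(6.5000, 2.0000)

expand ‖A_i−P‖²=L_i² and subtract eq 1 (q_i ≔ ‖A_i‖²−L_i²)
q_1 = 0.0000+6.2500−42.5000 = -36.2500
eq1−eq2 → [-20.0000  -5.0000]·P = -140.0000
eq1−eq3 → [-20.0000  0.0000]·P = -130.0000
2×2 solve → P = (6.5000, 2.0000)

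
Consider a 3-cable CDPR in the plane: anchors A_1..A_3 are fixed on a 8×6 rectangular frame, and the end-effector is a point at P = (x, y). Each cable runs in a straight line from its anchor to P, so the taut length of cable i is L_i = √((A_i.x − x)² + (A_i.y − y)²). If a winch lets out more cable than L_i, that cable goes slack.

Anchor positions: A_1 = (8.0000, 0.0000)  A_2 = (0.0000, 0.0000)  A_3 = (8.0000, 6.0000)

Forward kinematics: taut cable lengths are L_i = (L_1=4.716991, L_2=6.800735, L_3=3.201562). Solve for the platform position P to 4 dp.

(5.5000, 4.0000)

expand ‖A_i−P‖²=L_i² and subtract eq 1 (q_i ≔ ‖A_i‖²−L_i²)
q_1 = 64.0000+0.0000−22.2500 = 41.7500
eq1−eq2 → [16.0000  0.0000]·P = 88.0000
eq1−eq3 → [0.0000  -12.0000]·P = -48.0000
2×2 solve → P = (5.5000, 4.0000)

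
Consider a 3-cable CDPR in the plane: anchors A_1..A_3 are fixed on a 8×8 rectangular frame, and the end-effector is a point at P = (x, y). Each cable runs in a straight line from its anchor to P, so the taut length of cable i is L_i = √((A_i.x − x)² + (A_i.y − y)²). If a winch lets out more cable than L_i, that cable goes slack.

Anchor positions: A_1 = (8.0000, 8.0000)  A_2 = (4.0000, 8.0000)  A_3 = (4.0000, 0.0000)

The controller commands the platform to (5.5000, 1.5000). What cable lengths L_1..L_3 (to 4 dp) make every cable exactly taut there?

L_1: Δ = A_1−P = (2.5000, 6.5000) → ‖Δ‖ = √48.5000 = 6.9642
L_2: Δ = A_2−P = (-1.5000, 6.5000) → ‖Δ‖ = √44.5000 = 6.6708
L_3: Δ = A_3−P = (-1.5000, -1.5000) → ‖Δ‖ = √4.5000 = 2.1213

(6.9642, 6.6708, 2.1213)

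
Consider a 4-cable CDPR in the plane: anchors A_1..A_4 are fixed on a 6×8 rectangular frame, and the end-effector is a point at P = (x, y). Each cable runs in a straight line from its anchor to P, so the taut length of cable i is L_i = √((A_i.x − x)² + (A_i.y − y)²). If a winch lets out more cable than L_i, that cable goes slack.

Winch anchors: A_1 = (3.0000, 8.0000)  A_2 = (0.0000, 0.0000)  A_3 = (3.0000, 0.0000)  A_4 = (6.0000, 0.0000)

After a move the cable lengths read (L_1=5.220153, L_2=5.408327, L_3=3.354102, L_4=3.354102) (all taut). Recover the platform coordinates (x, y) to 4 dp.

(4.5000, 3.0000)

expand ‖A_i−P‖²=L_i² and subtract eq 1 (c_i ≔ ‖A_i‖²−L_i²)
c_1 = 9.0000+64.0000−27.2500 = 45.7500
eq1−eq2 → [6.0000  16.0000]·P = 75.0000
eq1−eq3 → [0.0000  16.0000]·P = 48.0000
eq1−eq4 → [-6.0000  16.0000]·P = 21.0000
2×2 solve → P = (4.5000, 3.0000)
check cable 4: ‖A_4−P‖² = 11.2500 ≈ L_4² = 11.2500 ✓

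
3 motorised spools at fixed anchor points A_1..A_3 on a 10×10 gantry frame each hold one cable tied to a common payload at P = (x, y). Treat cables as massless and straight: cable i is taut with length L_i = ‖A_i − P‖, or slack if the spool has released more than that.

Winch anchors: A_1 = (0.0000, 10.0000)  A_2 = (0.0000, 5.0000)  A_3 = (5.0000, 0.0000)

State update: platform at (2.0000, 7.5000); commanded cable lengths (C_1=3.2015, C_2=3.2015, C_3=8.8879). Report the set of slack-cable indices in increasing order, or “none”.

cable 1: √((-2.0000)²+(2.5000)²)=3.2016, C_1=3.2015: taut
cable 2: √((-2.0000)²+(-2.5000)²)=3.2016, C_2=3.2015: taut
cable 3: √((3.0000)²+(-7.5000)²)=8.0777, C_3=8.8879: slack

3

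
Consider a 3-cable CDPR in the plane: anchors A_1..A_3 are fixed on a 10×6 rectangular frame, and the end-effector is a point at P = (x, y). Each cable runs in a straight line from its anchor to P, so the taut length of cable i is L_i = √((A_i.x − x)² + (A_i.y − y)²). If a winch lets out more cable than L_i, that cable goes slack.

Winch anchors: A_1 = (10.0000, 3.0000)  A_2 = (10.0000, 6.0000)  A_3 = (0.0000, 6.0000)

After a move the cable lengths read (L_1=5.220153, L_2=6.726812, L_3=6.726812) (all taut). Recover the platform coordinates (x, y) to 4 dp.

each cable: (A_i−P)·(A_i−P) = L_i²; let q_i = ‖A_i‖²−L_i²
q_1 = 100.0000+9.0000−27.2500 = 81.7500
row 1: 0.0000x − 6.0000y = -9.0000  (q_2=90.7500)
row 2: 20.0000x − 6.0000y = 91.0000  (q_3=-9.2500)
Cramer on rows 1–2 → x = 5.0000, y = 1.5000

(5.0000, 1.5000)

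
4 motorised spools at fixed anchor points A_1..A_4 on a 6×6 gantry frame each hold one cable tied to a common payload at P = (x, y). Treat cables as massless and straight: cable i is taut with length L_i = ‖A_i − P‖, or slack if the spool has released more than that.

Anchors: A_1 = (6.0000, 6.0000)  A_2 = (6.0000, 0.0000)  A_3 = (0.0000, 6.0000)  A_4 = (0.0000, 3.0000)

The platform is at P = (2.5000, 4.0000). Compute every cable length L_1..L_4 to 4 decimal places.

(4.0311, 5.3151, 3.2016, 2.6926)

L_1: Δ = A_1−P = (3.5000, 2.0000) → ‖Δ‖ = √16.2500 = 4.0311
L_2: Δ = A_2−P = (3.5000, -4.0000) → ‖Δ‖ = √28.2500 = 5.3151
L_3: Δ = A_3−P = (-2.5000, 2.0000) → ‖Δ‖ = √10.2500 = 3.2016
L_4: Δ = A_4−P = (-2.5000, -1.0000) → ‖Δ‖ = √7.2500 = 2.6926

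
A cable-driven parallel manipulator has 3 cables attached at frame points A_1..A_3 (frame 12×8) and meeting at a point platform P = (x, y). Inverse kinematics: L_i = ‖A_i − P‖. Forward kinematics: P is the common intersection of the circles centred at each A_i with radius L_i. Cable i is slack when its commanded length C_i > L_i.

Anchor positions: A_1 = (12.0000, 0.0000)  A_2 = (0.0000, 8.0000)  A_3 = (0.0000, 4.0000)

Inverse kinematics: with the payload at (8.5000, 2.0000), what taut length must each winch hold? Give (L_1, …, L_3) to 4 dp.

(4.0311, 10.4043, 8.7321)

L_1 = √((12.0000−8.5000)² + (0.0000−2.0000)²) = 4.0311
L_2 = √((0.0000−8.5000)² + (8.0000−2.0000)²) = 10.4043
L_3 = √((0.0000−8.5000)² + (4.0000−2.0000)²) = 8.7321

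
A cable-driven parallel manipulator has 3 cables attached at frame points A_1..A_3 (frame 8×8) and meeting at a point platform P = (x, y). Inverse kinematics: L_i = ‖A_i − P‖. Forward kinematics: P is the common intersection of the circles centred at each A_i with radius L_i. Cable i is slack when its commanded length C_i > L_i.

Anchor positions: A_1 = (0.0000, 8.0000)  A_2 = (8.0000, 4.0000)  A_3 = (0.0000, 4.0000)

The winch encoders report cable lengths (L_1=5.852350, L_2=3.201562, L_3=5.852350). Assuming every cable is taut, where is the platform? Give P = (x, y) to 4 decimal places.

expand ‖A_i−P‖²=L_i² and subtract eq 1 (q_i ≔ ‖A_i‖²−L_i²)
q_1 = 0.0000+64.0000−34.2500 = 29.7500
eq1−eq2 → [-16.0000  8.0000]·P = -40.0000
eq1−eq3 → [0.0000  8.0000]·P = 48.0000
2×2 solve → P = (5.5000, 6.0000)

(5.5000, 6.0000)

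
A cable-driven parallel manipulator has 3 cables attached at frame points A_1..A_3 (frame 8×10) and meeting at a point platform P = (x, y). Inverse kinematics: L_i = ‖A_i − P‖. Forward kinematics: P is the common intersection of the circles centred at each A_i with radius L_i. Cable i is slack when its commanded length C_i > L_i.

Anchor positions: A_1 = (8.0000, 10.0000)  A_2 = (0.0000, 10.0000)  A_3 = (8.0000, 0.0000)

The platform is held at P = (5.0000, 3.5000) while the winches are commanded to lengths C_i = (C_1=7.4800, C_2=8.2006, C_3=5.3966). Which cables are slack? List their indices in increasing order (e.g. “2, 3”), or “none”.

cable 1: L_1 = ‖A_1−P‖ = 7.1589;  C_1 = 7.4800 → slack
cable 2: L_2 = ‖A_2−P‖ = 8.2006;  C_2 = 8.2006 → taut
cable 3: L_3 = ‖A_3−P‖ = 4.6098;  C_3 = 5.3966 → slack

1, 3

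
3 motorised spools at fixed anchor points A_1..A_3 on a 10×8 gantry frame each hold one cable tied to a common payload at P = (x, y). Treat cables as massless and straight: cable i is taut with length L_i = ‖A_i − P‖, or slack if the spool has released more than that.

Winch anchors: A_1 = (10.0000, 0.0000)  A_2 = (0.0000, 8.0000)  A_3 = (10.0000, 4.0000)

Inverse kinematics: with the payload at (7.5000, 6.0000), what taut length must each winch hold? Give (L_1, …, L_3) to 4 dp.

(6.5000, 7.7621, 3.2016)

L_1: Δ = A_1−P = (2.5000, -6.0000) → ‖Δ‖ = √42.2500 = 6.5000
L_2: Δ = A_2−P = (-7.5000, 2.0000) → ‖Δ‖ = √60.2500 = 7.7621
L_3: Δ = A_3−P = (2.5000, -2.0000) → ‖Δ‖ = √10.2500 = 3.2016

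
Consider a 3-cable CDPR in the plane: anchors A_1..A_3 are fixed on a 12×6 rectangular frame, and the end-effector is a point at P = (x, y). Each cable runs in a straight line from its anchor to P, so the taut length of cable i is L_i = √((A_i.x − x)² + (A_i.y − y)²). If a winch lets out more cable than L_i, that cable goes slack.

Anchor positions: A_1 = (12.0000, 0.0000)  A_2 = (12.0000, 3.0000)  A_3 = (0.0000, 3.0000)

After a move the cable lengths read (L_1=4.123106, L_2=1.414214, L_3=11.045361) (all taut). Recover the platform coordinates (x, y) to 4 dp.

expand ‖A_i−P‖²=L_i² and subtract eq 1 (k_i ≔ ‖A_i‖²−L_i²)
k_1 = 144.0000+0.0000−17.0000 = 127.0000
eq1−eq2 → [0.0000  -6.0000]·P = -24.0000
eq1−eq3 → [24.0000  -6.0000]·P = 240.0000
2×2 solve → P = (11.0000, 4.0000)

(11.0000, 4.0000)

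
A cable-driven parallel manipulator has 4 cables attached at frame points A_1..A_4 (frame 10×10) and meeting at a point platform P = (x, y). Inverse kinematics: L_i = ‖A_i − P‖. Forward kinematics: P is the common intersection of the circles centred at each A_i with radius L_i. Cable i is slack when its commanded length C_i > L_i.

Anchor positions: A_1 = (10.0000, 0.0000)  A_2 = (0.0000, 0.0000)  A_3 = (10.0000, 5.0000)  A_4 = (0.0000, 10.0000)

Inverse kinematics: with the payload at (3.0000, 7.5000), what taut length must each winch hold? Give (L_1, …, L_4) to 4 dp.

L_1: Δ = A_1−P = (7.0000, -7.5000) → ‖Δ‖ = √105.2500 = 10.2591
L_2: Δ = A_2−P = (-3.0000, -7.5000) → ‖Δ‖ = √65.2500 = 8.0777
L_3: Δ = A_3−P = (7.0000, -2.5000) → ‖Δ‖ = √55.2500 = 7.4330
L_4: Δ = A_4−P = (-3.0000, 2.5000) → ‖Δ‖ = √15.2500 = 3.9051

(10.2591, 8.0777, 7.4330, 3.9051)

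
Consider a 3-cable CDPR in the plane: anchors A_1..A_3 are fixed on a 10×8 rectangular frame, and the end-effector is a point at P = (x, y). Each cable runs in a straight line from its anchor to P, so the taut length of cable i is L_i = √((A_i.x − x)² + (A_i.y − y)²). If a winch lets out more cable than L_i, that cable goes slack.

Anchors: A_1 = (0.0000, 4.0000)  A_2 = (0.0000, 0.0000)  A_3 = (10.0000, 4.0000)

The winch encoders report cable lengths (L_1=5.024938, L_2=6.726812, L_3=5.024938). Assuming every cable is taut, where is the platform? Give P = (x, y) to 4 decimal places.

(5.0000, 4.5000)

circle eqns → linear via eq_j − eq_1; set q_j = A_j·A_j − L_j²
q_1 = 0.0000+16.0000−25.2500 = -9.2500
0.0000·x + 8.0000·y = q_1−q_2 = 36.0000
-20.0000·x + 0.0000·y = q_1−q_3 = -100.0000
solve first two rows → x=5.0000, y=4.5000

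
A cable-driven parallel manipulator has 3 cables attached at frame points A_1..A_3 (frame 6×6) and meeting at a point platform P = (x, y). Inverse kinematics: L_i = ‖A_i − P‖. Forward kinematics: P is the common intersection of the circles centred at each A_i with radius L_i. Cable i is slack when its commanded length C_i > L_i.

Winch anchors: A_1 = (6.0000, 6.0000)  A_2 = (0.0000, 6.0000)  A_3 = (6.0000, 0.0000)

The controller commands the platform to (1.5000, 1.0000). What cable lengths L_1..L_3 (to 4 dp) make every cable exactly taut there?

(6.7268, 5.2202, 4.6098)

L_1: Δ = A_1−P = (4.5000, 5.0000) → ‖Δ‖ = √45.2500 = 6.7268
L_2: Δ = A_2−P = (-1.5000, 5.0000) → ‖Δ‖ = √27.2500 = 5.2202
L_3: Δ = A_3−P = (4.5000, -1.0000) → ‖Δ‖ = √21.2500 = 4.6098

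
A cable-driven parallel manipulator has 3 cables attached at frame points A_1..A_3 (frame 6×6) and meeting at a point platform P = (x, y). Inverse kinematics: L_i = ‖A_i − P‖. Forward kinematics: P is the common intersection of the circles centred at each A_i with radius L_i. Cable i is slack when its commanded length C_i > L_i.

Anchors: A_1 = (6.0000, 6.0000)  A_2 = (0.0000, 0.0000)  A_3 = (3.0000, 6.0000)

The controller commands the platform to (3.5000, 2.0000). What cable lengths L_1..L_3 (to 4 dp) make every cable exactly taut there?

L_1 = √((6.0000−3.5000)² + (6.0000−2.0000)²) = 4.7170
L_2 = √((0.0000−3.5000)² + (0.0000−2.0000)²) = 4.0311
L_3 = √((3.0000−3.5000)² + (6.0000−2.0000)²) = 4.0311

(4.7170, 4.0311, 4.0311)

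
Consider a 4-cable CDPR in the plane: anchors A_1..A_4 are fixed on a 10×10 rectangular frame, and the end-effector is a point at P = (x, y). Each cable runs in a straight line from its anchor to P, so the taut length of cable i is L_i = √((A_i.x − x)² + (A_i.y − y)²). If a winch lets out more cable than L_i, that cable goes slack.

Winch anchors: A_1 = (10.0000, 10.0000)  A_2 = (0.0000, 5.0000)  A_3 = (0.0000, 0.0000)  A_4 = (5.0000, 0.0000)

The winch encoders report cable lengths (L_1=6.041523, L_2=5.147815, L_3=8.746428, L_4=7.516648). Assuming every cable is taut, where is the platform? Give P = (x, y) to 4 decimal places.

expand ‖A_i−P‖²=L_i² and subtract eq 1 (q_i ≔ ‖A_i‖²−L_i²)
q_1 = 100.0000+100.0000−36.5000 = 163.5000
eq1−eq2 → [20.0000  10.0000]·P = 165.0000
eq1−eq3 → [20.0000  20.0000]·P = 240.0000
eq1−eq4 → [10.0000  20.0000]·P = 195.0000
2×2 solve → P = (4.5000, 7.5000)
check cable 4: ‖A_4−P‖² = 56.5000 ≈ L_4² = 56.5000 ✓

(4.5000, 7.5000)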